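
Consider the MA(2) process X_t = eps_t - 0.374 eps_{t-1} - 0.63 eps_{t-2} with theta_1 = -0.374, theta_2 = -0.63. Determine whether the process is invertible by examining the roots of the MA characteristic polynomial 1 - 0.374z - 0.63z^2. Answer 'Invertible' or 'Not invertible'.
\text{Not invertible}

The MA(q) characteristic polynomial is P(z) = 1 - 0.374z - 0.63z^2.
Invertibility requires all roots to lie outside the unit circle, i.e. |z| > 1 for every root.
Set 1 + (-0.374) z + (-0.63) z^2 = 0, i.e. a z^2 + b z + c = 0 with a = -0.63, b = -0.374, c = 1.
Discriminant D = b^2 - 4ac = (-0.374)^2 - 4*(-0.63)*1 = 0.139876 - (-2.52) = 2.659876.
D >= 0, so the roots are real: z = (-b +/- sqrt(D)) / (2a) = (0.374 +/- 1.630913) / (-1.26).
  z_1 = (0.374 + 1.630913) / (-1.26) = -1.5912,   |z_1| = 1.5912.
  z_2 = (0.374 - 1.630913) / (-1.26) = 0.9975,   |z_2| = 0.9975.
Moduli of all roots: 1.5912, 0.9975.
All moduli strictly greater than 1? No.
Verdict: Not invertible.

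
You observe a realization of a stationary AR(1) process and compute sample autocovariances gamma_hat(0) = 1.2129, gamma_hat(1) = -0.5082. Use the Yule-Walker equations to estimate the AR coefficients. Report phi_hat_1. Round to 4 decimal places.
\hat\phi_{1} = -0.4190

The Yule-Walker equations for an AR(p) process read, in matrix form,
  Gamma_p phi = r_p,   with   (Gamma_p)_{ij} = gamma(|i - j|),
                       (r_p)_i = gamma(i),   i,j = 1..p.
Substitute the sample gammas (Toeplitz matrix and right-hand side of size 1):
  Gamma_p = [[1.2129]]
  r_p     = [-0.5082]
With p = 1 this is the single equation gamma(0) phi_1 = gamma(1):
  phi_hat_1 = gamma(1) / gamma(0) = -0.5082 / 1.2129 = -0.4190.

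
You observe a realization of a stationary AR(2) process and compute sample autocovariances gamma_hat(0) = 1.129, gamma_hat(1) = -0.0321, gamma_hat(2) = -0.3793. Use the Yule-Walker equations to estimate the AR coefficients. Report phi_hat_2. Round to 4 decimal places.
\hat\phi_{2} = -0.3370

The Yule-Walker equations for an AR(p) process read, in matrix form,
  Gamma_p phi = r_p,   with   (Gamma_p)_{ij} = gamma(|i - j|),
                       (r_p)_i = gamma(i),   i,j = 1..p.
Substitute the sample gammas (Toeplitz matrix and right-hand side of size 2):
  Gamma_p = [[1.129, -0.0321], [-0.0321, 1.129]]
  r_p     = [-0.0321, -0.3793]
Written out:
  1.129 phi_1 - 0.0321 phi_2 = -0.0321
  -0.0321 phi_1 + 1.129 phi_2 = -0.3793
Solve by Cramer's rule:
  det = gamma(0)^2 - gamma(1)^2 = (1.129)^2 - (-0.0321)^2 = 1.274641 - 0.00103041 = 1.27361059
  phi_hat_1 = [gamma(1) gamma(0) - gamma(1) gamma(2)] / det = [(-0.0321)(1.129) - (-0.0321)(-0.3793)] / 1.27361059 = -0.04841643 / 1.27361059 = -0.038
  phi_hat_2 = [gamma(0) gamma(2) - gamma(1)^2] / det = [(1.129)(-0.3793) - (-0.0321)^2] / 1.27361059 = -0.42926011 / 1.27361059 = -0.337
So phi_hat = [-0.0380, -0.3370].
Therefore phi_hat_2 = -0.3370.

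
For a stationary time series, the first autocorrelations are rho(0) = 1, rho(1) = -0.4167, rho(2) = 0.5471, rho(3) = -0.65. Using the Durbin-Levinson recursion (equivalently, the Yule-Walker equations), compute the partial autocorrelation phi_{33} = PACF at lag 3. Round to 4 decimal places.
\phi_{33} = -0.5121

The PACF at lag k is phi_{kk}, the last component of the solution
to the Yule-Walker system G_k phi = r_k where
  (G_k)_{ij} = rho(|i - j|), (r_k)_i = rho(i), i,j = 1..k.
Equivalently, Durbin-Levinson gives phi_{kk} iteratively:
  phi_{11} = rho(1)
  phi_{kk} = [rho(k) - sum_{j=1..k-1} phi_{k-1,j} rho(k-j)]
            / [1 - sum_{j=1..k-1} phi_{k-1,j} rho(j)],
  phi_{k,j} = phi_{k-1,j} - phi_{kk} phi_{k-1,k-j},  j = 1..k-1.
Step k = 1:
  phi_11 = rho(1) = -0.4167.
Step k = 2:
  phi_22 = [rho(2) - phi_11 rho(1)] / [1 - phi_11 rho(1)] = [0.5471 - (-0.4167)(-0.4167)] / [1 - (-0.4167)(-0.4167)]
         = 0.37346111 / 0.82636111 = 0.451935.
  Update: phi_21 = phi_11 - phi_22 phi_11 = -0.4167 - (0.451935)(-0.4167) = -0.228379.
Step k = 3:
  phi_33 = [rho(3) - phi_21 rho(2) - phi_22 rho(1)] / [1 - phi_21 rho(1) - phi_22 rho(2)]
    numerator   = -0.65 - (-0.228379)(0.5471) - (0.451935)(-0.4167) = -0.3367328
    denominator = 1 - (-0.228379)(-0.4167) - (0.451935)(0.5471) = 0.65758114
  phi_33 = -0.3367328 / 0.65758114 = -0.5121.
Therefore phi_{33} = -0.5121.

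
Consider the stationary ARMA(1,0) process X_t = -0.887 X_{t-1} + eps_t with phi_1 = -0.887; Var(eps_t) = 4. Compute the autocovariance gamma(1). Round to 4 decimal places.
\gamma(1) = -16.6392

Multiply the model equation by X_{t-k} and take expectations. With theta_0 = psi_0 = 1 and psi_j the MA(infinity) weights, this gives
  gamma(k) - sum_i phi_i gamma(k-i) = c_k,
  c_k = sigma^2 * sum_{j=k..q} theta_j psi_{j-k}   (c_k = 0 for k > q),
using gamma(-m) = gamma(m).
Pure AR (q = 0): c_0 = sigma^2 = 4, c_k = 0 for k >= 1.
Equations for k = 0 and k = 1 (AR order 1):
  gamma(0) = phi_1 gamma(1) + c_0
  gamma(1) = phi_1 gamma(0) + c_1
Substituting the second into the first: gamma(0) (1 - phi_1^2) = c_0 + phi_1 c_1, so
  gamma(0) = c_0 / (1 - phi_1^2) = 4 / (1 - (-0.887)^2) = 4 / 0.213231 = 18.758998.
  gamma(1) = phi_1 gamma(0) = (-0.887)(18.758998) = -16.639232.
Therefore gamma(1) = -16.6392 (to 4 decimal places).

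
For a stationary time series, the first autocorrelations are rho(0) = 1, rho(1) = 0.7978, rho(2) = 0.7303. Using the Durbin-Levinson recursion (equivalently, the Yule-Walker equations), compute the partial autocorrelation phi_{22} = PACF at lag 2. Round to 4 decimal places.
\phi_{22} = 0.2581

The PACF at lag k is phi_{kk}, the last component of the solution
to the Yule-Walker system G_k phi = r_k where
  (G_k)_{ij} = rho(|i - j|), (r_k)_i = rho(i), i,j = 1..k.
Equivalently, Durbin-Levinson gives phi_{kk} iteratively:
  phi_{11} = rho(1)
  phi_{kk} = [rho(k) - sum_{j=1..k-1} phi_{k-1,j} rho(k-j)]
            / [1 - sum_{j=1..k-1} phi_{k-1,j} rho(j)],
  phi_{k,j} = phi_{k-1,j} - phi_{kk} phi_{k-1,k-j},  j = 1..k-1.
Step k = 1:
  phi_11 = rho(1) = 0.7978.
Step k = 2:
  phi_22 = [rho(2) - phi_11 rho(1)] / [1 - phi_11 rho(1)] = [0.7303 - (0.7978)(0.7978)] / [1 - (0.7978)(0.7978)]
         = 0.09381516 / 0.36351516 = 0.2581.
Therefore phi_{22} = 0.2581.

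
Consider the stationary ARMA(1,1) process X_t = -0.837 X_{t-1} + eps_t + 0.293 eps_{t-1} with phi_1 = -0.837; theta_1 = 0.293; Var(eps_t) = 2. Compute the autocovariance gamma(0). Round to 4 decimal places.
\gamma(0) = 3.9767

Multiply the model equation by X_{t-k} and take expectations. With theta_0 = psi_0 = 1 and psi_j the MA(infinity) weights, this gives
  gamma(k) - sum_i phi_i gamma(k-i) = c_k,
  c_k = sigma^2 * sum_{j=k..q} theta_j psi_{j-k}   (c_k = 0 for k > q),
using gamma(-m) = gamma(m).
psi-weights needed (psi_j = theta_j + sum_i phi_i psi_{j-i}):
  psi_1 = theta_1 + phi_1 = 0.293 + (-0.837) = -0.544
Right-hand sides:
  c_0 = sigma^2 (1 + theta_1 psi_1) = 2 * (1 + (0.293)(-0.544)) = 2 * 0.840608 = 1.681216
  c_1 = sigma^2 theta_1 = 2 * (0.293) = 0.586
  c_2 = 0
Equations for k = 0 and k = 1 (AR order 1):
  gamma(0) = phi_1 gamma(1) + c_0
  gamma(1) = phi_1 gamma(0) + c_1
Substituting the second into the first: gamma(0) (1 - phi_1^2) = c_0 + phi_1 c_1, so
  gamma(0) = (c_0 + phi_1 c_1) / (1 - phi_1^2) = (1.681216 + (-0.837)(0.586)) / (1 - (-0.837)^2) = 1.190734 / 0.299431 = 3.976656.
Therefore gamma(0) = 3.9767 (to 4 decimal places).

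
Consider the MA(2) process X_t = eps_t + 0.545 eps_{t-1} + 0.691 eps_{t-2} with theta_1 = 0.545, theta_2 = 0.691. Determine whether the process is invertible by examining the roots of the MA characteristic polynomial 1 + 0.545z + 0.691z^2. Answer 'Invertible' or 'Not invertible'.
\text{Invertible}

The MA(q) characteristic polynomial is P(z) = 1 + 0.545z + 0.691z^2.
Invertibility requires all roots to lie outside the unit circle, i.e. |z| > 1 for every root.
Set 1 + (0.545) z + (0.691) z^2 = 0, i.e. a z^2 + b z + c = 0 with a = 0.691, b = 0.545, c = 1.
Discriminant D = b^2 - 4ac = (0.545)^2 - 4*(0.691)*1 = 0.297025 - (2.764) = -2.466975.
D < 0, so the roots are the complex-conjugate pair z = (-b +/- i sqrt(-D)) / (2a) = -0.3944 +/- 1.1365i.
For a conjugate pair |z|^2 = z * conj(z) = (product of roots) = c/a = 1/(0.691) = 1.447178, so |z| = sqrt(1.447178) = 1.203 for both roots.
Moduli of all roots: 1.2030, 1.2030.
All moduli strictly greater than 1? Yes.
Verdict: Invertible.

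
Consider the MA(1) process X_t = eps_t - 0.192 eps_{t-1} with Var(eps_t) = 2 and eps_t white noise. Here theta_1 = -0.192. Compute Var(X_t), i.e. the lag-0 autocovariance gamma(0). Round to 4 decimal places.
\gamma(0) = 2.0737

For an MA(q) process X_t = eps_t + sum_i theta_i eps_{t-i} with
Var(eps_t) = sigma^2, the variance is
  gamma(0) = sigma^2 * (1 + sum_i theta_i^2).
  sum_i theta_i^2 = (-0.192)^2 = 0.036864.
  gamma(0) = 2 * (1 + 0.036864) = 2 * 1.036864 = 2.073728, which rounds to 2.0737.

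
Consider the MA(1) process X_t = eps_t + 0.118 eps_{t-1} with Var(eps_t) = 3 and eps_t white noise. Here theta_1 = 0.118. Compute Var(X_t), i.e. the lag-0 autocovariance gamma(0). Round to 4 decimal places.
\gamma(0) = 3.0418

For an MA(q) process X_t = eps_t + sum_i theta_i eps_{t-i} with
Var(eps_t) = sigma^2, the variance is
  gamma(0) = sigma^2 * (1 + sum_i theta_i^2).
  sum_i theta_i^2 = (0.118)^2 = 0.013924.
  gamma(0) = 3 * (1 + 0.013924) = 3 * 1.013924 = 3.041772, which rounds to 3.0418.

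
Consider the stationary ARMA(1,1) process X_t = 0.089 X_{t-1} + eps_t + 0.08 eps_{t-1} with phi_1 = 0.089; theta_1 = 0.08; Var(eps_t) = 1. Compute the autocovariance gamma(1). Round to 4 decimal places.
\gamma(1) = 0.1716

Multiply the model equation by X_{t-k} and take expectations. With theta_0 = psi_0 = 1 and psi_j the MA(infinity) weights, this gives
  gamma(k) - sum_i phi_i gamma(k-i) = c_k,
  c_k = sigma^2 * sum_{j=k..q} theta_j psi_{j-k}   (c_k = 0 for k > q),
using gamma(-m) = gamma(m).
psi-weights needed (psi_j = theta_j + sum_i phi_i psi_{j-i}):
  psi_1 = theta_1 + phi_1 = 0.08 + (0.089) = 0.169
Right-hand sides:
  c_0 = sigma^2 (1 + theta_1 psi_1) = 1 * (1 + (0.08)(0.169)) = 1 * 1.01352 = 1.01352
  c_1 = sigma^2 theta_1 = 1 * (0.08) = 0.08
  c_2 = 0
Equations for k = 0 and k = 1 (AR order 1):
  gamma(0) = phi_1 gamma(1) + c_0
  gamma(1) = phi_1 gamma(0) + c_1
Substituting the second into the first: gamma(0) (1 - phi_1^2) = c_0 + phi_1 c_1, so
  gamma(0) = (c_0 + phi_1 c_1) / (1 - phi_1^2) = (1.01352 + (0.089)(0.08)) / (1 - (0.089)^2) = 1.02064 / 0.992079 = 1.028789.
  gamma(1) = phi_1 gamma(0) + c_1 = (0.089)(1.028789) + (0.08) = 0.171562.
Therefore gamma(1) = 0.1716 (to 4 decimal places).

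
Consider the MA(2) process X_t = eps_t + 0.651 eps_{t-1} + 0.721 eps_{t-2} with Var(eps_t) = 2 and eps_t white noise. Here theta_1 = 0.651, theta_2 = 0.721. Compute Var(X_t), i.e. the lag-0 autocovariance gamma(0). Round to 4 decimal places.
\gamma(0) = 3.8873

For an MA(q) process X_t = eps_t + sum_i theta_i eps_{t-i} with
Var(eps_t) = sigma^2, the variance is
  gamma(0) = sigma^2 * (1 + sum_i theta_i^2).
  sum_i theta_i^2 = (0.651)^2 + (0.721)^2 = 0.423801 + 0.519841 = 0.943642.
  gamma(0) = 2 * (1 + 0.943642) = 2 * 1.943642 = 3.887284, which rounds to 3.8873.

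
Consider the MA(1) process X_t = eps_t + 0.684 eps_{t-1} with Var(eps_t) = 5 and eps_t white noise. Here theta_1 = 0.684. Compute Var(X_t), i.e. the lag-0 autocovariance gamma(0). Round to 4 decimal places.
\gamma(0) = 7.3393

For an MA(q) process X_t = eps_t + sum_i theta_i eps_{t-i} with
Var(eps_t) = sigma^2, the variance is
  gamma(0) = sigma^2 * (1 + sum_i theta_i^2).
  sum_i theta_i^2 = (0.684)^2 = 0.467856.
  gamma(0) = 5 * (1 + 0.467856) = 5 * 1.467856 = 7.33928, which rounds to 7.3393.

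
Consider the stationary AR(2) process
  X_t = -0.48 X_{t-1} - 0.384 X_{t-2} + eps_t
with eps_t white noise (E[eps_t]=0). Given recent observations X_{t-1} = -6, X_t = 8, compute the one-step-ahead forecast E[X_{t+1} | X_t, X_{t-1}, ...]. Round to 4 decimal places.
E[X_{t+1} \mid \mathcal F_t] = -1.5360

For an AR(p) model X_t = c + sum_i phi_i X_{t-i} + eps_t, the
one-step-ahead conditional mean is
  E[X_{t+1} | X_t, ...] = c + sum_i phi_i X_{t+1-i}.
Substitute known values:
  E[X_{t+1} | ...] = (-0.48) * (8) + (-0.384) * (-6)
                   = -1.5360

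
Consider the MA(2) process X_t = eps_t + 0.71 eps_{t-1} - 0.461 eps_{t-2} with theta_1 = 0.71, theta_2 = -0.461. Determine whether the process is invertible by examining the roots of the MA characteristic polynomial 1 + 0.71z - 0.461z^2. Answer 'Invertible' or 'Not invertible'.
\text{Not invertible}

The MA(q) characteristic polynomial is P(z) = 1 + 0.71z - 0.461z^2.
Invertibility requires all roots to lie outside the unit circle, i.e. |z| > 1 for every root.
Set 1 + (0.71) z + (-0.461) z^2 = 0, i.e. a z^2 + b z + c = 0 with a = -0.461, b = 0.71, c = 1.
Discriminant D = b^2 - 4ac = (0.71)^2 - 4*(-0.461)*1 = 0.5041 - (-1.844) = 2.3481.
D >= 0, so the roots are real: z = (-b +/- sqrt(D)) / (2a) = (-0.71 +/- 1.532351) / (-0.922).
  z_1 = (-0.71 + 1.532351) / (-0.922) = -0.8919,   |z_1| = 0.8919.
  z_2 = (-0.71 - 1.532351) / (-0.922) = 2.4321,   |z_2| = 2.4321.
Moduli of all roots: 0.8919, 2.4321.
All moduli strictly greater than 1? No.
Verdict: Not invertible.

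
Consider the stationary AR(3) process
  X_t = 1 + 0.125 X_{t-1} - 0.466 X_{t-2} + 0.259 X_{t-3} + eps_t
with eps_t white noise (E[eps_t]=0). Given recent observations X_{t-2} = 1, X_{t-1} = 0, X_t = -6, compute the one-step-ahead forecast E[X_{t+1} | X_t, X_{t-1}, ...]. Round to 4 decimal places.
E[X_{t+1} \mid \mathcal F_t] = 0.5090

For an AR(p) model X_t = c + sum_i phi_i X_{t-i} + eps_t, the
one-step-ahead conditional mean is
  E[X_{t+1} | X_t, ...] = c + sum_i phi_i X_{t+1-i}.
Substitute known values:
  E[X_{t+1} | ...] = 1 + (0.125) * (-6) + (-0.466) * (0) + (0.259) * (1)
                   = 0.5090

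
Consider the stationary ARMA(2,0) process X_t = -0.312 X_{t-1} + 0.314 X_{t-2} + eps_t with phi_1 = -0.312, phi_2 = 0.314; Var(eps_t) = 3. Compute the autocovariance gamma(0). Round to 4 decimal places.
\gamma(0) = 4.1961

Multiply the model equation by X_{t-k} and take expectations. With theta_0 = psi_0 = 1 and psi_j the MA(infinity) weights, this gives
  gamma(k) - sum_i phi_i gamma(k-i) = c_k,
  c_k = sigma^2 * sum_{j=k..q} theta_j psi_{j-k}   (c_k = 0 for k > q),
using gamma(-m) = gamma(m).
Pure AR (q = 0): c_0 = sigma^2 = 3, c_k = 0 for k >= 1.
Equations for k = 0, 1, 2 (AR order 2, c_2 = 0):
  (E0) gamma(0) = phi_1 gamma(1) + phi_2 gamma(2) + c_0
  (E1) gamma(1) = phi_1 gamma(0) + phi_2 gamma(1) + c_1
  (E2) gamma(2) = phi_1 gamma(1) + phi_2 gamma(0)
From (E1): gamma(1) = A gamma(0) + B with
  A = phi_1 / (1 - phi_2) = -0.312 / 0.686 = -0.45481,   B = c_1 / (1 - phi_2) = 0 / 0.686 = 0.
Insert (E2) into (E0): gamma(0) (1 - phi_2^2) = phi_1 (1 + phi_2) gamma(1) + c_0.
  phi_1 (1 + phi_2) = (-0.312)(1.314) = -0.409968,   1 - phi_2^2 = 0.901404.
Replace gamma(1) by A gamma(0) + B and collect gamma(0):
  gamma(0) [0.901404 - (-0.409968)(-0.45481)] = c_0 = 3
  gamma(0) * 0.714946 = 3
  gamma(0) = 3 / 0.714946 = 4.19612.
Therefore gamma(0) = 4.1961 (to 4 decimal places).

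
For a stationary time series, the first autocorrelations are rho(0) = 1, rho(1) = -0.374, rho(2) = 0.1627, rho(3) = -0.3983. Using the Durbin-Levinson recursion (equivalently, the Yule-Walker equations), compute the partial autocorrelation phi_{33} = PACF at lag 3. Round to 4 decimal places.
\phi_{33} = -0.3829

The PACF at lag k is phi_{kk}, the last component of the solution
to the Yule-Walker system G_k phi = r_k where
  (G_k)_{ij} = rho(|i - j|), (r_k)_i = rho(i), i,j = 1..k.
Equivalently, Durbin-Levinson gives phi_{kk} iteratively:
  phi_{11} = rho(1)
  phi_{kk} = [rho(k) - sum_{j=1..k-1} phi_{k-1,j} rho(k-j)]
            / [1 - sum_{j=1..k-1} phi_{k-1,j} rho(j)],
  phi_{k,j} = phi_{k-1,j} - phi_{kk} phi_{k-1,k-j},  j = 1..k-1.
Step k = 1:
  phi_11 = rho(1) = -0.374.
Step k = 2:
  phi_22 = [rho(2) - phi_11 rho(1)] / [1 - phi_11 rho(1)] = [0.1627 - (-0.374)(-0.374)] / [1 - (-0.374)(-0.374)]
         = 0.022824 / 0.860124 = 0.026536.
  Update: phi_21 = phi_11 - phi_22 phi_11 = -0.374 - (0.026536)(-0.374) = -0.364076.
Step k = 3:
  phi_33 = [rho(3) - phi_21 rho(2) - phi_22 rho(1)] / [1 - phi_21 rho(1) - phi_22 rho(2)]
    numerator   = -0.3983 - (-0.364076)(0.1627) - (0.026536)(-0.374) = -0.32914054
    denominator = 1 - (-0.364076)(-0.374) - (0.026536)(0.1627) = 0.85951835
  phi_33 = -0.32914054 / 0.85951835 = -0.3829.
Therefore phi_{33} = -0.3829.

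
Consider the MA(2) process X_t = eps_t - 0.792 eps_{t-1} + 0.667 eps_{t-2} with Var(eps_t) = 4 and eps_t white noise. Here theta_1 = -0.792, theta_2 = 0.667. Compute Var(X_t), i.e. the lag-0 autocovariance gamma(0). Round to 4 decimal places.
\gamma(0) = 8.2886

For an MA(q) process X_t = eps_t + sum_i theta_i eps_{t-i} with
Var(eps_t) = sigma^2, the variance is
  gamma(0) = sigma^2 * (1 + sum_i theta_i^2).
  sum_i theta_i^2 = (-0.792)^2 + (0.667)^2 = 0.627264 + 0.444889 = 1.072153.
  gamma(0) = 4 * (1 + 1.072153) = 4 * 2.072153 = 8.288612, which rounds to 8.2886.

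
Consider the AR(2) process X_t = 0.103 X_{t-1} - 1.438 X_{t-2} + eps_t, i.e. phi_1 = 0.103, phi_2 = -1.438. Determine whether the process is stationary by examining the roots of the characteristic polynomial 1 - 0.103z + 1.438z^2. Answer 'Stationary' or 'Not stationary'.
\text{Not stationary}

The AR(p) characteristic polynomial is P(z) = 1 - 0.103z + 1.438z^2.
Stationarity requires all roots to lie outside the unit circle, i.e. |z| > 1 for every root.
Set 1 + (-0.103) z + (1.438) z^2 = 0, i.e. a z^2 + b z + c = 0 with a = 1.438, b = -0.103, c = 1.
Discriminant D = b^2 - 4ac = (-0.103)^2 - 4*(1.438)*1 = 0.010609 - (5.752) = -5.741391.
D < 0, so the roots are the complex-conjugate pair z = (-b +/- i sqrt(-D)) / (2a) = 0.0358 +/- 0.8331i.
For a conjugate pair |z|^2 = z * conj(z) = (product of roots) = c/a = 1/(1.438) = 0.69541, so |z| = sqrt(0.69541) = 0.8339 for both roots.
Moduli of all roots: 0.8339, 0.8339.
All moduli strictly greater than 1? No.
Verdict: Not stationary.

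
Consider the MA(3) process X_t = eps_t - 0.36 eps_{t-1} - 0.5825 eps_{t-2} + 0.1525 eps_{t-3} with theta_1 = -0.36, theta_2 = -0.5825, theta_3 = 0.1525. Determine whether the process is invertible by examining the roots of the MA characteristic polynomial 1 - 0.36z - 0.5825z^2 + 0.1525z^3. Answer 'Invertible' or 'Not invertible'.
\text{Invertible}

The MA(q) characteristic polynomial is P(z) = 1 - 0.36z - 0.5825z^2 + 0.1525z^3.
Invertibility requires all roots to lie outside the unit circle, i.e. |z| > 1 for every root.
Degree 3: look for a simple real root z0 first, then factor out (1 - z/z0) and solve the remaining quadratic.
Testing z0 = 4: P(4) = 1 + (-0.36)(4) + (-0.5825)(4)^2 + (0.1525)(4)^3
  = 1 + (-1.44) + (-9.32) + (9.76) = 0.  So z_0 = 4 is a root, |z_0| = 4.
Divide out the factor (1 - 0.25 z) = (1 - z/z0) (since 1/z0 = 0.25):
  P(z) = (1 - 0.25 z)(1 + (-0.11) z + (-0.61) z^2)
  [check: z-coef -0.11 - (0.25) = -0.36; z^2-coef -0.61 - (0.25)(-0.11) = -0.5825; z^3-coef -(0.25)(-0.61) = 0.1525.]
Remaining roots from the quadratic factor 1 + (-0.11) z + (-0.61) z^2:
  Set 1 + (-0.11) z + (-0.61) z^2 = 0, i.e. a z^2 + b z + c = 0 with a = -0.61, b = -0.11, c = 1.
  Discriminant D = b^2 - 4ac = (-0.11)^2 - 4*(-0.61)*1 = 0.0121 - (-2.44) = 2.4521.
  D >= 0, so the roots are real: z = (-b +/- sqrt(D)) / (2a) = (0.11 +/- 1.565918) / (-1.22).
    z_1 = (0.11 + 1.565918) / (-1.22) = -1.3737,   |z_1| = 1.3737.
    z_2 = (0.11 - 1.565918) / (-1.22) = 1.1934,   |z_2| = 1.1934.
Moduli of all roots: 4.0000, 1.3737, 1.1934.
All moduli strictly greater than 1? Yes.
Verdict: Invertible.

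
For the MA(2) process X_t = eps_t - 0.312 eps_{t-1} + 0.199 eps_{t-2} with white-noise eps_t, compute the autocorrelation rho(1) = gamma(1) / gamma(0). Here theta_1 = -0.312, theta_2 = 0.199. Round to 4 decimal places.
\rho(1) = -0.3290

For an MA(q) process with theta_0 = 1, the autocovariance is
  gamma(k) = sigma^2 * sum_{i=0..q-k} theta_i * theta_{i+k},
and rho(k) = gamma(k) / gamma(0). Sigma^2 cancels.
  numerator   = (1)*(-0.312) + (-0.312)*(0.199) = -0.374088.
  denominator = (1)^2 + (-0.312)^2 + (0.199)^2 = 1.136945.
  rho(1) = -0.374088 / 1.136945 = -0.3290.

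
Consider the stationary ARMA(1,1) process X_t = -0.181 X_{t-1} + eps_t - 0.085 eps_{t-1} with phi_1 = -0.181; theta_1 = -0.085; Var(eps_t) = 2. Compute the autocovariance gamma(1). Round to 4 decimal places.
\gamma(1) = -0.5585

Multiply the model equation by X_{t-k} and take expectations. With theta_0 = psi_0 = 1 and psi_j the MA(infinity) weights, this gives
  gamma(k) - sum_i phi_i gamma(k-i) = c_k,
  c_k = sigma^2 * sum_{j=k..q} theta_j psi_{j-k}   (c_k = 0 for k > q),
using gamma(-m) = gamma(m).
psi-weights needed (psi_j = theta_j + sum_i phi_i psi_{j-i}):
  psi_1 = theta_1 + phi_1 = -0.085 + (-0.181) = -0.266
Right-hand sides:
  c_0 = sigma^2 (1 + theta_1 psi_1) = 2 * (1 + (-0.085)(-0.266)) = 2 * 1.02261 = 2.04522
  c_1 = sigma^2 theta_1 = 2 * (-0.085) = -0.17
  c_2 = 0
Equations for k = 0 and k = 1 (AR order 1):
  gamma(0) = phi_1 gamma(1) + c_0
  gamma(1) = phi_1 gamma(0) + c_1
Substituting the second into the first: gamma(0) (1 - phi_1^2) = c_0 + phi_1 c_1, so
  gamma(0) = (c_0 + phi_1 c_1) / (1 - phi_1^2) = (2.04522 + (-0.181)(-0.17)) / (1 - (-0.181)^2) = 2.07599 / 0.967239 = 2.146305.
  gamma(1) = phi_1 gamma(0) + c_1 = (-0.181)(2.146305) + (-0.17) = -0.558481.
Therefore gamma(1) = -0.5585 (to 4 decimal places).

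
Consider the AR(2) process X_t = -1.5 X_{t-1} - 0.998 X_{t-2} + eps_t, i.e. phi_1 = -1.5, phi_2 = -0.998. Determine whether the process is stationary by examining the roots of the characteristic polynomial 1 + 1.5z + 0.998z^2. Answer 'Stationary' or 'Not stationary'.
\text{Stationary}

The AR(p) characteristic polynomial is P(z) = 1 + 1.5z + 0.998z^2.
Stationarity requires all roots to lie outside the unit circle, i.e. |z| > 1 for every root.
Set 1 + (1.5) z + (0.998) z^2 = 0, i.e. a z^2 + b z + c = 0 with a = 0.998, b = 1.5, c = 1.
Discriminant D = b^2 - 4ac = (1.5)^2 - 4*(0.998)*1 = 2.25 - (3.992) = -1.742.
D < 0, so the roots are the complex-conjugate pair z = (-b +/- i sqrt(-D)) / (2a) = -0.7515 +/- 0.6612i.
For a conjugate pair |z|^2 = z * conj(z) = (product of roots) = c/a = 1/(0.998) = 1.002004, so |z| = sqrt(1.002004) = 1.001 for both roots.
Moduli of all roots: 1.0010, 1.0010.
All moduli strictly greater than 1? Yes.
Verdict: Stationary.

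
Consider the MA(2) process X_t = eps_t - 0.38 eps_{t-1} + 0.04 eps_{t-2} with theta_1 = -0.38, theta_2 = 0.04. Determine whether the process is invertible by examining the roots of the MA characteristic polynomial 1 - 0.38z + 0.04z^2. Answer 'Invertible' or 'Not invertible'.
\text{Invertible}

The MA(q) characteristic polynomial is P(z) = 1 - 0.38z + 0.04z^2.
Invertibility requires all roots to lie outside the unit circle, i.e. |z| > 1 for every root.
Set 1 + (-0.38) z + (0.04) z^2 = 0, i.e. a z^2 + b z + c = 0 with a = 0.04, b = -0.38, c = 1.
Discriminant D = b^2 - 4ac = (-0.38)^2 - 4*(0.04)*1 = 0.1444 - (0.16) = -0.0156.
D < 0, so the roots are the complex-conjugate pair z = (-b +/- i sqrt(-D)) / (2a) = 4.75 +/- 1.5612i.
For a conjugate pair |z|^2 = z * conj(z) = (product of roots) = c/a = 1/(0.04) = 25, so |z| = sqrt(25) = 5 for both roots.
Moduli of all roots: 5.0000, 5.0000.
All moduli strictly greater than 1? Yes.
Verdict: Invertible.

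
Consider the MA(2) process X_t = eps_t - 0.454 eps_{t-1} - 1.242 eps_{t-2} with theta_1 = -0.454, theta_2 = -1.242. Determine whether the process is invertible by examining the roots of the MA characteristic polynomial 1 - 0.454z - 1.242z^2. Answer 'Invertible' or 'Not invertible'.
\text{Not invertible}

The MA(q) characteristic polynomial is P(z) = 1 - 0.454z - 1.242z^2.
Invertibility requires all roots to lie outside the unit circle, i.e. |z| > 1 for every root.
Set 1 + (-0.454) z + (-1.242) z^2 = 0, i.e. a z^2 + b z + c = 0 with a = -1.242, b = -0.454, c = 1.
Discriminant D = b^2 - 4ac = (-0.454)^2 - 4*(-1.242)*1 = 0.206116 - (-4.968) = 5.174116.
D >= 0, so the roots are real: z = (-b +/- sqrt(D)) / (2a) = (0.454 +/- 2.274668) / (-2.484).
  z_1 = (0.454 + 2.274668) / (-2.484) = -1.0985,   |z_1| = 1.0985.
  z_2 = (0.454 - 2.274668) / (-2.484) = 0.733,   |z_2| = 0.733.
Moduli of all roots: 1.0985, 0.7330.
All moduli strictly greater than 1? No.
Verdict: Not invertible.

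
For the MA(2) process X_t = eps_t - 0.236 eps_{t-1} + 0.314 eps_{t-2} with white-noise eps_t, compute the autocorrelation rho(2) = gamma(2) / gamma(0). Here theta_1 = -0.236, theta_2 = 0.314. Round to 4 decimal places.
\rho(2) = 0.2720

For an MA(q) process with theta_0 = 1, the autocovariance is
  gamma(k) = sigma^2 * sum_{i=0..q-k} theta_i * theta_{i+k},
and rho(k) = gamma(k) / gamma(0). Sigma^2 cancels.
  numerator   = (1)*(0.314) = 0.314.
  denominator = (1)^2 + (-0.236)^2 + (0.314)^2 = 1.154292.
  rho(2) = 0.314 / 1.154292 = 0.2720.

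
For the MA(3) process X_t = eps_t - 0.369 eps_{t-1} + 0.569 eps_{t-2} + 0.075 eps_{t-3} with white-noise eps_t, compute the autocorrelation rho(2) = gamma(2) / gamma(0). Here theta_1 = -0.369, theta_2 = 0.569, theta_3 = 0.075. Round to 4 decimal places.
\rho(2) = 0.3694

For an MA(q) process with theta_0 = 1, the autocovariance is
  gamma(k) = sigma^2 * sum_{i=0..q-k} theta_i * theta_{i+k},
and rho(k) = gamma(k) / gamma(0). Sigma^2 cancels.
  numerator   = (1)*(0.569) + (-0.369)*(0.075) = 0.541325.
  denominator = (1)^2 + (-0.369)^2 + (0.569)^2 + (0.075)^2 = 1.465547.
  rho(2) = 0.541325 / 1.465547 = 0.3694.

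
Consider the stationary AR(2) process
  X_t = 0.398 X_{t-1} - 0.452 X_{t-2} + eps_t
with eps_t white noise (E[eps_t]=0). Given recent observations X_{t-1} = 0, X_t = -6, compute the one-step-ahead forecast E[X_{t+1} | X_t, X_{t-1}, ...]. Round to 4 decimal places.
E[X_{t+1} \mid \mathcal F_t] = -2.3880

For an AR(p) model X_t = c + sum_i phi_i X_{t-i} + eps_t, the
one-step-ahead conditional mean is
  E[X_{t+1} | X_t, ...] = c + sum_i phi_i X_{t+1-i}.
Substitute known values:
  E[X_{t+1} | ...] = (0.398) * (-6) + (-0.452) * (0)
                   = -2.3880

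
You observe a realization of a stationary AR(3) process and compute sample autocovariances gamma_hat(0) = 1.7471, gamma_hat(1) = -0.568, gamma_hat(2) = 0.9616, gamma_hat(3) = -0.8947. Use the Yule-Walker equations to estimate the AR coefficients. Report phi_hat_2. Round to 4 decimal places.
\hat\phi_{2} = 0.4340

The Yule-Walker equations for an AR(p) process read, in matrix form,
  Gamma_p phi = r_p,   with   (Gamma_p)_{ij} = gamma(|i - j|),
                       (r_p)_i = gamma(i),   i,j = 1..p.
Substitute the sample gammas (Toeplitz matrix and right-hand side of size 3):
  Gamma_p = [[1.7471, -0.568, 0.9616], [-0.568, 1.7471, -0.568], [0.9616, -0.568, 1.7471]]
  r_p     = [-0.568, 0.9616, -0.8947]
Written out (R1..R3):
  (R1) 1.7471 phi_1 - 0.568 phi_2 + 0.9616 phi_3 = -0.568
  (R2) -0.568 phi_1 + 1.7471 phi_2 - 0.568 phi_3 = 0.9616
  (R3) 0.9616 phi_1 - 0.568 phi_2 + 1.7471 phi_3 = -0.8947
Gaussian elimination:
  R2 <- R2 - (-0.568/1.7471) R1 = R2 - (-0.32511) R1:  1.562437 phi_2 - 0.255374 phi_3 = 0.776937
  R3 <- R3 - (0.9616/1.7471) R1 = R3 - (0.550398) R1:  -0.255374 phi_2 + 1.217837 phi_3 = -0.582074
  R3 <- R3 - (-0.255374/1.562437) R2 = R3 - (-0.163446) R2:  1.176098 phi_3 = -0.455087
Back-substitution:
  phi_hat_3 = -0.455087 / 1.176098 = -0.386946
  phi_hat_2 = (0.776937 - (-0.255374)(-0.386946)) / 1.562437 = 0.434015
  phi_hat_1 = (-0.568 - (-0.568)(0.434015) - (0.9616)(-0.386946)) / 1.7471 = 0.028967
So phi_hat = [0.0290, 0.4340, -0.3869].
Therefore phi_hat_2 = 0.4340.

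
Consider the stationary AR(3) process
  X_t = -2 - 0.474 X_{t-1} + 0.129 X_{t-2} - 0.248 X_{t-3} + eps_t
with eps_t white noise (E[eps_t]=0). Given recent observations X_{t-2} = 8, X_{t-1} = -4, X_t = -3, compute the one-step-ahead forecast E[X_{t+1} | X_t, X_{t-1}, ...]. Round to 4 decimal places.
E[X_{t+1} \mid \mathcal F_t] = -3.0780

For an AR(p) model X_t = c + sum_i phi_i X_{t-i} + eps_t, the
one-step-ahead conditional mean is
  E[X_{t+1} | X_t, ...] = c + sum_i phi_i X_{t+1-i}.
Substitute known values:
  E[X_{t+1} | ...] = -2 + (-0.474) * (-3) + (0.129) * (-4) + (-0.248) * (8)
                   = -3.0780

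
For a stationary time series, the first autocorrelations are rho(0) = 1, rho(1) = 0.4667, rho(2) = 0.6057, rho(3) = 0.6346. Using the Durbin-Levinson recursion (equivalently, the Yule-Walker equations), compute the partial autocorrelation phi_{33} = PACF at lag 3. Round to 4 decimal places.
\phi_{33} = 0.4419

The PACF at lag k is phi_{kk}, the last component of the solution
to the Yule-Walker system G_k phi = r_k where
  (G_k)_{ij} = rho(|i - j|), (r_k)_i = rho(i), i,j = 1..k.
Equivalently, Durbin-Levinson gives phi_{kk} iteratively:
  phi_{11} = rho(1)
  phi_{kk} = [rho(k) - sum_{j=1..k-1} phi_{k-1,j} rho(k-j)]
            / [1 - sum_{j=1..k-1} phi_{k-1,j} rho(j)],
  phi_{k,j} = phi_{k-1,j} - phi_{kk} phi_{k-1,k-j},  j = 1..k-1.
Step k = 1:
  phi_11 = rho(1) = 0.4667.
Step k = 2:
  phi_22 = [rho(2) - phi_11 rho(1)] / [1 - phi_11 rho(1)] = [0.6057 - (0.4667)(0.4667)] / [1 - (0.4667)(0.4667)]
         = 0.38789111 / 0.78219111 = 0.495903.
  Update: phi_21 = phi_11 - phi_22 phi_11 = 0.4667 - (0.495903)(0.4667) = 0.235262.
Step k = 3:
  phi_33 = [rho(3) - phi_21 rho(2) - phi_22 rho(1)] / [1 - phi_21 rho(1) - phi_22 rho(2)]
    numerator   = 0.6346 - (0.235262)(0.6057) - (0.495903)(0.4667) = 0.26066379
    denominator = 1 - (0.235262)(0.4667) - (0.495903)(0.6057) = 0.58983465
  phi_33 = 0.26066379 / 0.58983465 = 0.4419.
Therefore phi_{33} = 0.4419.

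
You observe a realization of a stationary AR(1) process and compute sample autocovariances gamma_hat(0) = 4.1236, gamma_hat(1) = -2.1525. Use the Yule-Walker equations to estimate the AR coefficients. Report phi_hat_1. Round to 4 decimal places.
\hat\phi_{1} = -0.5220

The Yule-Walker equations for an AR(p) process read, in matrix form,
  Gamma_p phi = r_p,   with   (Gamma_p)_{ij} = gamma(|i - j|),
                       (r_p)_i = gamma(i),   i,j = 1..p.
Substitute the sample gammas (Toeplitz matrix and right-hand side of size 1):
  Gamma_p = [[4.1236]]
  r_p     = [-2.1525]
With p = 1 this is the single equation gamma(0) phi_1 = gamma(1):
  phi_hat_1 = gamma(1) / gamma(0) = -2.1525 / 4.1236 = -0.5220.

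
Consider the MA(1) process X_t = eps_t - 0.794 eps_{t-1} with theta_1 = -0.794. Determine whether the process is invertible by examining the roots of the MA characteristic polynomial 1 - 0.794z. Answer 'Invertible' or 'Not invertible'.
\text{Invertible}

The MA(q) characteristic polynomial is P(z) = 1 - 0.794z.
Invertibility requires all roots to lie outside the unit circle, i.e. |z| > 1 for every root.
This is linear in z: 1 + (-0.794) z = 0  =>  z = -1/(-0.794) = 1.259446,  |z| = 1.259446.
Moduli of all roots: 1.2594.
All moduli strictly greater than 1? Yes.
Verdict: Invertible.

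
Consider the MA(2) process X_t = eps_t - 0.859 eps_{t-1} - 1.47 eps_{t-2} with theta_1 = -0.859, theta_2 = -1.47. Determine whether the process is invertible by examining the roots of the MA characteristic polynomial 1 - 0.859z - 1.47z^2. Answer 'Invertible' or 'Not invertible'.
\text{Not invertible}

The MA(q) characteristic polynomial is P(z) = 1 - 0.859z - 1.47z^2.
Invertibility requires all roots to lie outside the unit circle, i.e. |z| > 1 for every root.
Set 1 + (-0.859) z + (-1.47) z^2 = 0, i.e. a z^2 + b z + c = 0 with a = -1.47, b = -0.859, c = 1.
Discriminant D = b^2 - 4ac = (-0.859)^2 - 4*(-1.47)*1 = 0.737881 - (-5.88) = 6.617881.
D >= 0, so the roots are real: z = (-b +/- sqrt(D)) / (2a) = (0.859 +/- 2.572524) / (-2.94).
  z_1 = (0.859 + 2.572524) / (-2.94) = -1.1672,   |z_1| = 1.1672.
  z_2 = (0.859 - 2.572524) / (-2.94) = 0.5828,   |z_2| = 0.5828.
Moduli of all roots: 1.1672, 0.5828.
All moduli strictly greater than 1? No.
Verdict: Not invertible.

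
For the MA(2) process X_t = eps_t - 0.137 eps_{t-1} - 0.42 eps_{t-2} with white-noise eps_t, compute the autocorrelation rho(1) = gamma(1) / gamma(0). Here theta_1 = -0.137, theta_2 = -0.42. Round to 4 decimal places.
\rho(1) = -0.0665

For an MA(q) process with theta_0 = 1, the autocovariance is
  gamma(k) = sigma^2 * sum_{i=0..q-k} theta_i * theta_{i+k},
and rho(k) = gamma(k) / gamma(0). Sigma^2 cancels.
  numerator   = (1)*(-0.137) + (-0.137)*(-0.42) = -0.07946.
  denominator = (1)^2 + (-0.137)^2 + (-0.42)^2 = 1.195169.
  rho(1) = -0.07946 / 1.195169 = -0.0665.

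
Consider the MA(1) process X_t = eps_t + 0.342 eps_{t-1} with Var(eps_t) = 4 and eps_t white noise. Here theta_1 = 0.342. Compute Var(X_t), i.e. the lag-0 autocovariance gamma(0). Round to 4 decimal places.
\gamma(0) = 4.4679

For an MA(q) process X_t = eps_t + sum_i theta_i eps_{t-i} with
Var(eps_t) = sigma^2, the variance is
  gamma(0) = sigma^2 * (1 + sum_i theta_i^2).
  sum_i theta_i^2 = (0.342)^2 = 0.116964.
  gamma(0) = 4 * (1 + 0.116964) = 4 * 1.116964 = 4.467856, which rounds to 4.4679.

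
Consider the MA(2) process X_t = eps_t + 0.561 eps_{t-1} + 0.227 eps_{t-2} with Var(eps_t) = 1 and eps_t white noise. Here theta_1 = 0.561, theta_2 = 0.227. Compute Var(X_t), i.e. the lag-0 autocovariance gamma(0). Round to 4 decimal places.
\gamma(0) = 1.3663

For an MA(q) process X_t = eps_t + sum_i theta_i eps_{t-i} with
Var(eps_t) = sigma^2, the variance is
  gamma(0) = sigma^2 * (1 + sum_i theta_i^2).
  sum_i theta_i^2 = (0.561)^2 + (0.227)^2 = 0.314721 + 0.051529 = 0.36625.
  gamma(0) = 1 * (1 + 0.36625) = 1 * 1.36625 = 1.36625, which rounds to 1.3663.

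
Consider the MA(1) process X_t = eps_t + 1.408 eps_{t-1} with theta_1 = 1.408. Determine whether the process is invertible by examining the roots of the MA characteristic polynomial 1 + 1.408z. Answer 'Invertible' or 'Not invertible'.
\text{Not invertible}

The MA(q) characteristic polynomial is P(z) = 1 + 1.408z.
Invertibility requires all roots to lie outside the unit circle, i.e. |z| > 1 for every root.
This is linear in z: 1 + (1.408) z = 0  =>  z = -1/(1.408) = -0.710227,  |z| = 0.710227.
Moduli of all roots: 0.7102.
All moduli strictly greater than 1? No.
Verdict: Not invertible.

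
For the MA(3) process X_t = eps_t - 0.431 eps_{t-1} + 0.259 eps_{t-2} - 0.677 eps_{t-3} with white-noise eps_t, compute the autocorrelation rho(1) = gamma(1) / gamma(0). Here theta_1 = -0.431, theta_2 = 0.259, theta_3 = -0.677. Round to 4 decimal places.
\rho(1) = -0.4196

For an MA(q) process with theta_0 = 1, the autocovariance is
  gamma(k) = sigma^2 * sum_{i=0..q-k} theta_i * theta_{i+k},
and rho(k) = gamma(k) / gamma(0). Sigma^2 cancels.
  numerator   = (1)*(-0.431) + (-0.431)*(0.259) + (0.259)*(-0.677) = -0.717972.
  denominator = (1)^2 + (-0.431)^2 + (0.259)^2 + (-0.677)^2 = 1.711171.
  rho(1) = -0.717972 / 1.711171 = -0.4196.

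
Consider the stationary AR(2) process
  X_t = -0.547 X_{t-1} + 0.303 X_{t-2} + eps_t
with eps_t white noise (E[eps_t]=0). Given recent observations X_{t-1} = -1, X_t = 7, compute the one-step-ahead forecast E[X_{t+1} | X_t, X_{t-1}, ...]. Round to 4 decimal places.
E[X_{t+1} \mid \mathcal F_t] = -4.1320

For an AR(p) model X_t = c + sum_i phi_i X_{t-i} + eps_t, the
one-step-ahead conditional mean is
  E[X_{t+1} | X_t, ...] = c + sum_i phi_i X_{t+1-i}.
Substitute known values:
  E[X_{t+1} | ...] = (-0.547) * (7) + (0.303) * (-1)
                   = -4.1320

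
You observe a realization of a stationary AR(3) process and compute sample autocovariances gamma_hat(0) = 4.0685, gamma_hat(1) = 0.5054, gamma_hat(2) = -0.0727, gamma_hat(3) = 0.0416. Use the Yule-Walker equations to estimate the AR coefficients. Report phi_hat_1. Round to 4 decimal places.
\hat\phi_{1} = 0.1290

The Yule-Walker equations for an AR(p) process read, in matrix form,
  Gamma_p phi = r_p,   with   (Gamma_p)_{ij} = gamma(|i - j|),
                       (r_p)_i = gamma(i),   i,j = 1..p.
Substitute the sample gammas (Toeplitz matrix and right-hand side of size 3):
  Gamma_p = [[4.0685, 0.5054, -0.0727], [0.5054, 4.0685, 0.5054], [-0.0727, 0.5054, 4.0685]]
  r_p     = [0.5054, -0.0727, 0.0416]
Written out (R1..R3):
  (R1) 4.0685 phi_1 + 0.5054 phi_2 - 0.0727 phi_3 = 0.5054
  (R2) 0.5054 phi_1 + 4.0685 phi_2 + 0.5054 phi_3 = -0.0727
  (R3) -0.0727 phi_1 + 0.5054 phi_2 + 4.0685 phi_3 = 0.0416
Gaussian elimination:
  R2 <- R2 - (0.5054/4.0685) R1 = R2 - (0.124223) R1:  4.005718 phi_2 + 0.514431 phi_3 = -0.135482
  R3 <- R3 - (-0.0727/4.0685) R1 = R3 - (-0.017869) R1:  0.514431 phi_2 + 4.067201 phi_3 = 0.050631
  R3 <- R3 - (0.514431/4.005718) R2 = R3 - (0.128424) R2:  4.001136 phi_3 = 0.06803
Back-substitution:
  phi_hat_3 = 0.06803 / 4.001136 = 0.017003
  phi_hat_2 = (-0.135482 - (0.514431)(0.017003)) / 4.005718 = -0.036006
  phi_hat_1 = (0.5054 - (0.5054)(-0.036006) - (-0.0727)(0.017003)) / 4.0685 = 0.128999
So phi_hat = [0.1290, -0.0360, 0.0170].
Therefore phi_hat_1 = 0.1290.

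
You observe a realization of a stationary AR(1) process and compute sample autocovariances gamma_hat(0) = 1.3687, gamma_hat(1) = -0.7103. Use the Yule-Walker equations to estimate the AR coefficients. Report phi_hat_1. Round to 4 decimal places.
\hat\phi_{1} = -0.5190

The Yule-Walker equations for an AR(p) process read, in matrix form,
  Gamma_p phi = r_p,   with   (Gamma_p)_{ij} = gamma(|i - j|),
                       (r_p)_i = gamma(i),   i,j = 1..p.
Substitute the sample gammas (Toeplitz matrix and right-hand side of size 1):
  Gamma_p = [[1.3687]]
  r_p     = [-0.7103]
With p = 1 this is the single equation gamma(0) phi_1 = gamma(1):
  phi_hat_1 = gamma(1) / gamma(0) = -0.7103 / 1.3687 = -0.5190.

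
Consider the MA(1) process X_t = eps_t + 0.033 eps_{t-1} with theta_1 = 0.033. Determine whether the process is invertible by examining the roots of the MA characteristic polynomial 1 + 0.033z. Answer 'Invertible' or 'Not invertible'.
\text{Invertible}

The MA(q) characteristic polynomial is P(z) = 1 + 0.033z.
Invertibility requires all roots to lie outside the unit circle, i.e. |z| > 1 for every root.
This is linear in z: 1 + (0.033) z = 0  =>  z = -1/(0.033) = -30.30303,  |z| = 30.30303.
Moduli of all roots: 30.3030.
All moduli strictly greater than 1? Yes.
Verdict: Invertible.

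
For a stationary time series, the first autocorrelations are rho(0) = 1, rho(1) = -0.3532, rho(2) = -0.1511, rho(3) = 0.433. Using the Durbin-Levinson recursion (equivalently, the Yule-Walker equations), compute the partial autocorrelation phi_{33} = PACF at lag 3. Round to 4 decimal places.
\phi_{33} = 0.3190

The PACF at lag k is phi_{kk}, the last component of the solution
to the Yule-Walker system G_k phi = r_k where
  (G_k)_{ij} = rho(|i - j|), (r_k)_i = rho(i), i,j = 1..k.
Equivalently, Durbin-Levinson gives phi_{kk} iteratively:
  phi_{11} = rho(1)
  phi_{kk} = [rho(k) - sum_{j=1..k-1} phi_{k-1,j} rho(k-j)]
            / [1 - sum_{j=1..k-1} phi_{k-1,j} rho(j)],
  phi_{k,j} = phi_{k-1,j} - phi_{kk} phi_{k-1,k-j},  j = 1..k-1.
Step k = 1:
  phi_11 = rho(1) = -0.3532.
Step k = 2:
  phi_22 = [rho(2) - phi_11 rho(1)] / [1 - phi_11 rho(1)] = [-0.1511 - (-0.3532)(-0.3532)] / [1 - (-0.3532)(-0.3532)]
         = -0.27585024 / 0.87524976 = -0.315167.
  Update: phi_21 = phi_11 - phi_22 phi_11 = -0.3532 - (-0.315167)(-0.3532) = -0.464517.
Step k = 3:
  phi_33 = [rho(3) - phi_21 rho(2) - phi_22 rho(1)] / [1 - phi_21 rho(1) - phi_22 rho(2)]
    numerator   = 0.433 - (-0.464517)(-0.1511) - (-0.315167)(-0.3532) = 0.25149431
    denominator = 1 - (-0.464517)(-0.3532) - (-0.315167)(-0.1511) = 0.78831074
  phi_33 = 0.25149431 / 0.78831074 = 0.319.
Therefore phi_{33} = 0.3190.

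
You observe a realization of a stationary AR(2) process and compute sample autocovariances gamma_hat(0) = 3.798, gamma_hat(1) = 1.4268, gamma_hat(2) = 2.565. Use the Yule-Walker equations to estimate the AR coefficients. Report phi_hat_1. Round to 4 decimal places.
\hat\phi_{1} = 0.1420

The Yule-Walker equations for an AR(p) process read, in matrix form,
  Gamma_p phi = r_p,   with   (Gamma_p)_{ij} = gamma(|i - j|),
                       (r_p)_i = gamma(i),   i,j = 1..p.
Substitute the sample gammas (Toeplitz matrix and right-hand side of size 2):
  Gamma_p = [[3.798, 1.4268], [1.4268, 3.798]]
  r_p     = [1.4268, 2.565]
Written out:
  3.798 phi_1 + 1.4268 phi_2 = 1.4268
  1.4268 phi_1 + 3.798 phi_2 = 2.565
Solve by Cramer's rule:
  det = gamma(0)^2 - gamma(1)^2 = (3.798)^2 - (1.4268)^2 = 14.424804 - 2.03575824 = 12.38904576
  phi_hat_1 = [gamma(1) gamma(0) - gamma(1) gamma(2)] / det = [(1.4268)(3.798) - (1.4268)(2.565)] / 12.38904576 = 1.7592444 / 12.38904576 = 0.142
  phi_hat_2 = [gamma(0) gamma(2) - gamma(1)^2] / det = [(3.798)(2.565) - (1.4268)^2] / 12.38904576 = 7.70611176 / 12.38904576 = 0.622
So phi_hat = [0.1420, 0.6220].
Therefore phi_hat_1 = 0.1420.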